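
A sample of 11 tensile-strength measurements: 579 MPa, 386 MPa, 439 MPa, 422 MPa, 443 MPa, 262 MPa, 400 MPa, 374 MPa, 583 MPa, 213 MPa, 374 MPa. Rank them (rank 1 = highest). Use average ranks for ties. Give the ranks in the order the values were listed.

2, 7, 4, 5, 3, 10, 6, 8.5, 1, 11, 8.5

Sorted (descending): 583, 579, 443, 439, 422, 400, 386, 374, 374, 262, 213
The 2 values of 374 occupy positions 8–9 → average rank (8+9)/2 = 8.5.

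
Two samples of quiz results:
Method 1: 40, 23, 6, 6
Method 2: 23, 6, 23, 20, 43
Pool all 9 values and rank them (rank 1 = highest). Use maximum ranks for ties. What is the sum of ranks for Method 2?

26

Sorted (descending): 43, 40, 23, 23, 23, 20, 6, 6, 6
The 3 values of 23 occupy positions 3–5 → each gets rank 5.
The 3 values of 6 occupy positions 7–9 → each gets rank 9.
Method 2 values → pooled ranks: 23→5, 6→9, 23→5, 20→6, 43→1
Rank sum = 5 + 9 + 5 + 6 + 1 = 26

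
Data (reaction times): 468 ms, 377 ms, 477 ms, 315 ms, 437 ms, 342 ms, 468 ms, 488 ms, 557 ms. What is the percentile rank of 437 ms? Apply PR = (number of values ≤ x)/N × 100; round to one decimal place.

N = 9.
Strictly below 437: 3. Equal to 437: 1.
PR = 4/9 × 100 = 44.4

44.4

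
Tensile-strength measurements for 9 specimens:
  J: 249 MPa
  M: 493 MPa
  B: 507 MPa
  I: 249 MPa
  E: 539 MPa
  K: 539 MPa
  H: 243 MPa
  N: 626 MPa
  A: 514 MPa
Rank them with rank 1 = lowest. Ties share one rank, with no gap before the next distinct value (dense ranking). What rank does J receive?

2

Sorted (ascending): 243, 249, 249, 493, 507, 514, 539, 539, 626
The 2 values of 249 share dense rank 2.
The 2 values of 539 share dense rank 6.
Remaining distinct values take the next consecutive integers.
J has value 249 MPa → rank 2.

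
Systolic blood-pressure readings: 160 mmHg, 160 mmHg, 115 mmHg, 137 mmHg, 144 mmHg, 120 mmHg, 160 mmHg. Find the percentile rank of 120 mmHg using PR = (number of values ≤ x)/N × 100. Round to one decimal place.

28.6

N = 7.
Strictly below 120: 1. Equal to 120: 1.
PR = 2/7 × 100 = 28.6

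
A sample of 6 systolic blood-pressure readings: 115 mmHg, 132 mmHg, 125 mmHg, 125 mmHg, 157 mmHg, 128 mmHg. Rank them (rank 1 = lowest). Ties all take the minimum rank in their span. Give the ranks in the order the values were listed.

Sorted (ascending): 115, 125, 125, 128, 132, 157
The 2 values of 125 occupy positions 2–3 → each gets rank 2.

1, 5, 2, 2, 6, 4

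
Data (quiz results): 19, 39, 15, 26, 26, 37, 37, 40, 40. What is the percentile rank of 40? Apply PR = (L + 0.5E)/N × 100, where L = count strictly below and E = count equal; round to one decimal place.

88.9

N = 9.
Strictly below 40: 7. Equal to 40: 2.
PR = (7 + 0.5·2)/9 × 100 = 88.9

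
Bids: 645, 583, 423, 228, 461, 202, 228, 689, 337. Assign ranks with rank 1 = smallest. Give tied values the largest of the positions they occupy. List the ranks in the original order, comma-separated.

8, 7, 5, 3, 6, 1, 3, 9, 4

Sorted (ascending): 202, 228, 228, 337, 423, 461, 583, 645, 689
The 2 values of 228 occupy positions 2–3 → each gets rank 3.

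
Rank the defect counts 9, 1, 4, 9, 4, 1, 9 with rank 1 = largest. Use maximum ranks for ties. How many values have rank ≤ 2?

Sorted (descending): 9, 9, 9, 4, 4, 1, 1
The 3 values of 9 occupy positions 1–3 → each gets rank 3.
The 2 values of 4 occupy positions 4–5 → each gets rank 5.
The 2 values of 1 occupy positions 6–7 → each gets rank 7.
Ranks ≤ 2: {} → 0 values.

0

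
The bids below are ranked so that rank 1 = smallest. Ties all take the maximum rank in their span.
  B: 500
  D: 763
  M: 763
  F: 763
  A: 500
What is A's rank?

2

Sorted (ascending): 500, 500, 763, 763, 763
The 2 values of 500 occupy positions 1–2 → each gets rank 2.
The 3 values of 763 occupy positions 3–5 → each gets rank 5.
A has value 500 → rank 2.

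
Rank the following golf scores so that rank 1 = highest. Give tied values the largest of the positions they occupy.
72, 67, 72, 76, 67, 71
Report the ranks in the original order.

3, 6, 3, 1, 6, 4

Sorted (descending): 76, 72, 72, 71, 67, 67
The 2 values of 72 occupy positions 2–3 → each gets rank 3.
The 2 values of 67 occupy positions 5–6 → each gets rank 6.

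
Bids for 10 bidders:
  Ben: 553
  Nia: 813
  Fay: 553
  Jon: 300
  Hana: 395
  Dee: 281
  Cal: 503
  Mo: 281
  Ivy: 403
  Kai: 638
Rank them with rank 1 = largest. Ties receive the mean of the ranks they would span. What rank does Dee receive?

9.5

Sorted (descending): 813, 638, 553, 553, 503, 403, 395, 300, 281, 281
The 2 values of 553 occupy positions 3–4 → average rank (3+4)/2 = 3.5.
The 2 values of 281 occupy positions 9–10 → average rank (9+10)/2 = 9.5.
Dee has value 281 → rank 9.5.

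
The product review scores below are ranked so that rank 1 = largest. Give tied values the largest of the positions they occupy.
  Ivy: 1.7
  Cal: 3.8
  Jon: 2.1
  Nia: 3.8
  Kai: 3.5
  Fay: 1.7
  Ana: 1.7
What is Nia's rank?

Sorted (descending): 3.8, 3.8, 3.5, 2.1, 1.7, 1.7, 1.7
The 2 values of 3.8 occupy positions 1–2 → each gets rank 2.
The 3 values of 1.7 occupy positions 5–7 → each gets rank 7.
Nia has value 3.8 → rank 2.

2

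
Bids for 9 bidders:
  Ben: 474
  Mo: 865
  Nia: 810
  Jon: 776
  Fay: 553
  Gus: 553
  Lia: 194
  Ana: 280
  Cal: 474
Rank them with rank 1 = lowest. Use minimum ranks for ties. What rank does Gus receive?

5

Sorted (ascending): 194, 280, 474, 474, 553, 553, 776, 810, 865
The 2 values of 474 occupy positions 3–4 → each gets rank 3.
The 2 values of 553 occupy positions 5–6 → each gets rank 5.
Gus has value 553 → rank 5.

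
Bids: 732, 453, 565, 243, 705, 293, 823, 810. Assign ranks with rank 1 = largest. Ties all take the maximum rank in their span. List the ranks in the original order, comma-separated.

Sorted (descending): 823, 810, 732, 705, 565, 453, 293, 243
No ties — each value takes its position as its rank.

3, 6, 5, 8, 4, 7, 1, 2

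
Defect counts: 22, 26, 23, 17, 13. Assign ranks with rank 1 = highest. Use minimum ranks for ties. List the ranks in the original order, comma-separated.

Sorted (descending): 26, 23, 22, 17, 13
No ties — each value takes its position as its rank.

3, 1, 2, 4, 5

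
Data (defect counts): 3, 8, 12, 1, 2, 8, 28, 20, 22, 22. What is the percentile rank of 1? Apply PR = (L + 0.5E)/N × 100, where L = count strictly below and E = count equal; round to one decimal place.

N = 10.
Strictly below 1: 0. Equal to 1: 1.
PR = (0 + 0.5·1)/10 × 100 = 5.0

5.0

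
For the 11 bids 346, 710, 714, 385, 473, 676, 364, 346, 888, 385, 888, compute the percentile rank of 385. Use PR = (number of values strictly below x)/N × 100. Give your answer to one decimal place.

N = 11.
Strictly below 385: 3. Equal to 385: 2.
PR = 3/11 × 100 = 27.3

27.3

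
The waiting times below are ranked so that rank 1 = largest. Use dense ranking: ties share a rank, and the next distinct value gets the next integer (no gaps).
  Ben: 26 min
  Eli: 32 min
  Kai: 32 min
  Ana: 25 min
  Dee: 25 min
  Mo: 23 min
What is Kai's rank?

1

Sorted (descending): 32, 32, 26, 25, 25, 23
The 2 values of 32 share dense rank 1.
The 2 values of 25 share dense rank 3.
Remaining distinct values take the next consecutive integers.
Kai has value 32 min → rank 1.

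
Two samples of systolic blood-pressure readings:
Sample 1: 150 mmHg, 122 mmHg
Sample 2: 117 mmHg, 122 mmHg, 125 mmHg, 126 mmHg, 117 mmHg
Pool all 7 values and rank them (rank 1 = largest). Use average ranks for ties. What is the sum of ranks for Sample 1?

5.5

Sorted (descending): 150, 126, 125, 122, 122, 117, 117
The 2 values of 122 occupy positions 4–5 → average rank (4+5)/2 = 4.5.
The 2 values of 117 occupy positions 6–7 → average rank (6+7)/2 = 6.5.
Sample 1 values → pooled ranks: 150→1, 122→4.5
Rank sum = 1 + 4.5 = 5.5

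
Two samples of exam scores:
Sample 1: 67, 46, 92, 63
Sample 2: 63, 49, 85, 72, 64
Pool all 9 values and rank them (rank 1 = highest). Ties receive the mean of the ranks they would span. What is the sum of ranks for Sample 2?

Sorted (descending): 92, 85, 72, 67, 64, 63, 63, 49, 46
The 2 values of 63 occupy positions 6–7 → average rank (6+7)/2 = 6.5.
Sample 2 values → pooled ranks: 63→6.5, 49→8, 85→2, 72→3, 64→5
Rank sum = 6.5 + 8 + 2 + 3 + 5 = 24.5

24.5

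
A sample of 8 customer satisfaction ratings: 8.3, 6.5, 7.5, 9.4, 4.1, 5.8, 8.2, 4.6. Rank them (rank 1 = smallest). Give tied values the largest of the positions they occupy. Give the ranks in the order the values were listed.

Sorted (ascending): 4.1, 4.6, 5.8, 6.5, 7.5, 8.2, 8.3, 9.4
No ties — each value takes its position as its rank.

7, 4, 5, 8, 1, 3, 6, 2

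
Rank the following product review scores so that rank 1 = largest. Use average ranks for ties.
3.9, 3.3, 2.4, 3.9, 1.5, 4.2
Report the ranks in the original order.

2.5, 4, 5, 2.5, 6, 1

Sorted (descending): 4.2, 3.9, 3.9, 3.3, 2.4, 1.5
The 2 values of 3.9 occupy positions 2–3 → average rank (2+3)/2 = 2.5.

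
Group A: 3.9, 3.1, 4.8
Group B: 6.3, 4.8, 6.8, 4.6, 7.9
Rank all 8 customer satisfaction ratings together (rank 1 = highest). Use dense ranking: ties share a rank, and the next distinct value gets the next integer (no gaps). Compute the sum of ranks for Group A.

Sorted (descending): 7.9, 6.8, 6.3, 4.8, 4.8, 4.6, 3.9, 3.1
The 2 values of 4.8 share dense rank 4.
Remaining distinct values take the next consecutive integers.
Group A values → pooled ranks: 3.9→6, 3.1→7, 4.8→4
Rank sum = 6 + 7 + 4 = 17

17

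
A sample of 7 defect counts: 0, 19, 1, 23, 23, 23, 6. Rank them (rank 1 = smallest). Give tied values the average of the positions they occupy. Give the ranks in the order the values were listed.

Sorted (ascending): 0, 1, 6, 19, 23, 23, 23
The 3 values of 23 occupy positions 5–7 → average rank 6.

1, 4, 2, 6, 6, 6, 3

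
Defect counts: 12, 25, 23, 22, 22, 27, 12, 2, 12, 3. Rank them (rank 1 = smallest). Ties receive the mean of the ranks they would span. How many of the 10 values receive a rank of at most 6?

Sorted (ascending): 2, 3, 12, 12, 12, 22, 22, 23, 25, 27
The 3 values of 12 occupy positions 3–5 → average rank 4.
The 2 values of 22 occupy positions 6–7 → average rank (6+7)/2 = 6.5.
Ranks ≤ 6: {1, 2, 4, 4, 4} → 5 values.

5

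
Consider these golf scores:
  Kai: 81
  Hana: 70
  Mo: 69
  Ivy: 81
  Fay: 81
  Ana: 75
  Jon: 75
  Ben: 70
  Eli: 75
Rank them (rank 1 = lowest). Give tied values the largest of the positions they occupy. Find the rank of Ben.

Sorted (ascending): 69, 70, 70, 75, 75, 75, 81, 81, 81
The 2 values of 70 occupy positions 2–3 → each gets rank 3.
The 3 values of 75 occupy positions 4–6 → each gets rank 6.
The 3 values of 81 occupy positions 7–9 → each gets rank 9.
Ben has value 70 → rank 3.

3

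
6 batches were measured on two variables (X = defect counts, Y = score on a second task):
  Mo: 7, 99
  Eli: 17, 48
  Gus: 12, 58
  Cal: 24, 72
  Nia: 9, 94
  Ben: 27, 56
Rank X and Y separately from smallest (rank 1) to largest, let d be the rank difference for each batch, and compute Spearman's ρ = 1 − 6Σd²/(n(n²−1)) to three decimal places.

-0.714

Ranks of variable 1: 1, 4, 3, 5, 2, 6
Ranks of variable 2: 6, 1, 3, 4, 5, 2
d = r₁ − r₂: -5, 3, 0, 1, -3, 4
d²: 25, 9, 0, 1, 9, 16; Σd² = 60
ρ = 1 − 6·60/(6·35) = 1 − 360/210 = -0.714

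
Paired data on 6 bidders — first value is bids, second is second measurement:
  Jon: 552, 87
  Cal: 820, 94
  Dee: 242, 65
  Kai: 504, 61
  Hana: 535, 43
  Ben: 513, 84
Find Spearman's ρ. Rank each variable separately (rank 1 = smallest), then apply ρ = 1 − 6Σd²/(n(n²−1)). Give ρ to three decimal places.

0.600

Ranks of variable 1: 5, 6, 1, 2, 4, 3
Ranks of variable 2: 5, 6, 3, 2, 1, 4
d = r₁ − r₂: 0, 0, -2, 0, 3, -1
d²: 0, 0, 4, 0, 9, 1; Σd² = 14
ρ = 1 − 6·14/(6·35) = 1 − 84/210 = 0.600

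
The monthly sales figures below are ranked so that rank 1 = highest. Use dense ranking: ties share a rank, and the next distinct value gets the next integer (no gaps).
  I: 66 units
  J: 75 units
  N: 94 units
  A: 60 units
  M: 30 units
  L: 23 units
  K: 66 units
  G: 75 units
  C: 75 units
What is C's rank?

Sorted (descending): 94, 75, 75, 75, 66, 66, 60, 30, 23
The 3 values of 75 share dense rank 2.
The 2 values of 66 share dense rank 3.
Remaining distinct values take the next consecutive integers.
C has value 75 units → rank 2.

2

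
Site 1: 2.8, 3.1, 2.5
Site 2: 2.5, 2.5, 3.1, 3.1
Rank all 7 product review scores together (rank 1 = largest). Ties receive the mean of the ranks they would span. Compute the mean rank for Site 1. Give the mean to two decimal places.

Sorted (descending): 3.1, 3.1, 3.1, 2.8, 2.5, 2.5, 2.5
The 3 values of 3.1 occupy positions 1–3 → average rank 2.
The 3 values of 2.5 occupy positions 5–7 → average rank 6.
Site 1 values → pooled ranks: 2.8→4, 3.1→2, 2.5→6
Mean rank = (4 + 2 + 6) / 3 = 4.00

4.00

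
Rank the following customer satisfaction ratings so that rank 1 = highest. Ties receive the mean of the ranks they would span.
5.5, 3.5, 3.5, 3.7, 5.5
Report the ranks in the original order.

Sorted (descending): 5.5, 5.5, 3.7, 3.5, 3.5
The 2 values of 5.5 occupy positions 1–2 → average rank (1+2)/2 = 1.5.
The 2 values of 3.5 occupy positions 4–5 → average rank (4+5)/2 = 4.5.

1.5, 4.5, 4.5, 3, 1.5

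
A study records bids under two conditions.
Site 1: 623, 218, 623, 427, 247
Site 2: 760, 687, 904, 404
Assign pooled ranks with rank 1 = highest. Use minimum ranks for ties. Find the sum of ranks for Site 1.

Sorted (descending): 904, 760, 687, 623, 623, 427, 404, 247, 218
The 2 values of 623 occupy positions 4–5 → each gets rank 4.
Site 1 values → pooled ranks: 623→4, 218→9, 623→4, 427→6, 247→8
Rank sum = 4 + 9 + 4 + 6 + 8 = 31

31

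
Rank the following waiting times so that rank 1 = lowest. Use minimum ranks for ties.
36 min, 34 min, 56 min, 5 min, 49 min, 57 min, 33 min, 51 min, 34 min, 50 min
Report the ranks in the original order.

Sorted (ascending): 5, 33, 34, 34, 36, 49, 50, 51, 56, 57
The 2 values of 34 occupy positions 3–4 → each gets rank 3.

5, 3, 9, 1, 6, 10, 2, 8, 3, 7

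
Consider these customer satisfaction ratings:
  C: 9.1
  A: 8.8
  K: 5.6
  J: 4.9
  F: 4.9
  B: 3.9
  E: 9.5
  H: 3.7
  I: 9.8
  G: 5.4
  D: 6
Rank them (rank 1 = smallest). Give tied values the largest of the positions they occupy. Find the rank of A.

Sorted (ascending): 3.7, 3.9, 4.9, 4.9, 5.4, 5.6, 6, 8.8, 9.1, 9.5, 9.8
The 2 values of 4.9 occupy positions 3–4 → each gets rank 4.
A has value 8.8 → rank 8.

8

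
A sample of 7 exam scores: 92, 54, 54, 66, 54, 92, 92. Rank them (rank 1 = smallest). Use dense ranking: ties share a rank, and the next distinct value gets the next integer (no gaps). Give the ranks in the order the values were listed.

3, 1, 1, 2, 1, 3, 3

Sorted (ascending): 54, 54, 54, 66, 92, 92, 92
The 3 values of 54 share dense rank 1.
The 3 values of 92 share dense rank 3.
Remaining distinct values take the next consecutive integers.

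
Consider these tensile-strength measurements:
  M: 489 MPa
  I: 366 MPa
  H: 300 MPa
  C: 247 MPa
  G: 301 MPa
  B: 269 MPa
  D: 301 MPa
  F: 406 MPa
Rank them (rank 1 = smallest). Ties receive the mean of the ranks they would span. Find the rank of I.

6

Sorted (ascending): 247, 269, 300, 301, 301, 366, 406, 489
The 2 values of 301 occupy positions 4–5 → average rank (4+5)/2 = 4.5.
I has value 366 MPa → rank 6.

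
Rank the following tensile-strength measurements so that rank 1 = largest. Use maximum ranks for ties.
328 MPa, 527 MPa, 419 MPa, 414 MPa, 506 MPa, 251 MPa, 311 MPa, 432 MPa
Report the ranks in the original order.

6, 1, 4, 5, 2, 8, 7, 3

Sorted (descending): 527, 506, 432, 419, 414, 328, 311, 251
No ties — each value takes its position as its rank.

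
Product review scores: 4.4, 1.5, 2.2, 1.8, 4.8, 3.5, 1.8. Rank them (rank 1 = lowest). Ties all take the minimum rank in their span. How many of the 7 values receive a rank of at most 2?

3

Sorted (ascending): 1.5, 1.8, 1.8, 2.2, 3.5, 4.4, 4.8
The 2 values of 1.8 occupy positions 2–3 → each gets rank 2.
Ranks ≤ 2: {1, 2, 2} → 3 values.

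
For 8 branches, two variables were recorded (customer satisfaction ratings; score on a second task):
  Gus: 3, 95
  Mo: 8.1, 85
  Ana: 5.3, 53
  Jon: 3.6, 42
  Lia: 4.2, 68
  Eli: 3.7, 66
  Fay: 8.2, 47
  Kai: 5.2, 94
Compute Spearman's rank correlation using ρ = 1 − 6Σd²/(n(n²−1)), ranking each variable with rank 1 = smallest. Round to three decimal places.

-0.214

Ranks of variable 1: 1, 7, 6, 2, 4, 3, 8, 5
Ranks of variable 2: 8, 6, 3, 1, 5, 4, 2, 7
d = r₁ − r₂: -7, 1, 3, 1, -1, -1, 6, -2
d²: 49, 1, 9, 1, 1, 1, 36, 4; Σd² = 102
ρ = 1 − 6·102/(8·63) = 1 − 612/504 = -0.214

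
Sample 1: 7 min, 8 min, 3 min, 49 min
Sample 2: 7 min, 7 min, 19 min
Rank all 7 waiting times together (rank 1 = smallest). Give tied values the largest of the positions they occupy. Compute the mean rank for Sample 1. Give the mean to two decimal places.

Sorted (ascending): 3, 7, 7, 7, 8, 19, 49
The 3 values of 7 occupy positions 2–4 → each gets rank 4.
Sample 1 values → pooled ranks: 7→4, 8→5, 3→1, 49→7
Mean rank = (4 + 5 + 1 + 7) / 4 = 4.25

4.25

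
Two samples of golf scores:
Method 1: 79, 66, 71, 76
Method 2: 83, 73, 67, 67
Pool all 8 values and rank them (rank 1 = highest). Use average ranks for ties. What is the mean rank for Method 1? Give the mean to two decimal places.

Sorted (descending): 83, 79, 76, 73, 71, 67, 67, 66
The 2 values of 67 occupy positions 6–7 → average rank (6+7)/2 = 6.5.
Method 1 values → pooled ranks: 79→2, 66→8, 71→5, 76→3
Mean rank = (2 + 8 + 5 + 3) / 4 = 4.50

4.50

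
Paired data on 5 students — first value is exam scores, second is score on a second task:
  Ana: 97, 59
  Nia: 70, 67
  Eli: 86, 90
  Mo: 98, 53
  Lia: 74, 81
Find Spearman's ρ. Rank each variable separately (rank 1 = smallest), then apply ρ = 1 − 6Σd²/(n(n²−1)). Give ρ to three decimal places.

Ranks of variable 1: 4, 1, 3, 5, 2
Ranks of variable 2: 2, 3, 5, 1, 4
d = r₁ − r₂: 2, -2, -2, 4, -2
d²: 4, 4, 4, 16, 4; Σd² = 32
ρ = 1 − 6·32/(5·24) = 1 − 192/120 = -0.600

-0.600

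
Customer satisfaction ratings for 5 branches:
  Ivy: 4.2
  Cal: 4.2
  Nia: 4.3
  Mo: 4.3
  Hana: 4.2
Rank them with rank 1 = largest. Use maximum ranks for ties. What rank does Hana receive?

Sorted (descending): 4.3, 4.3, 4.2, 4.2, 4.2
The 2 values of 4.3 occupy positions 1–2 → each gets rank 2.
The 3 values of 4.2 occupy positions 3–5 → each gets rank 5.
Hana has value 4.2 → rank 5.

5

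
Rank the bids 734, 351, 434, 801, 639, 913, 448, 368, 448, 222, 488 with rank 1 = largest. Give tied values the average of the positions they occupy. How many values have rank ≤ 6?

Sorted (descending): 913, 801, 734, 639, 488, 448, 448, 434, 368, 351, 222
The 2 values of 448 occupy positions 6–7 → average rank (6+7)/2 = 6.5.
Ranks ≤ 6: {1, 2, 3, 4, 5} → 5 values.

5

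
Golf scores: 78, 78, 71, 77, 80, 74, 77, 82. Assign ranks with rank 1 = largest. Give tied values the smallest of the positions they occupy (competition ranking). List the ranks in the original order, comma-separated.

Sorted (descending): 82, 80, 78, 78, 77, 77, 74, 71
The 2 values of 78 occupy positions 3–4 → each gets rank 3.
The 2 values of 77 occupy positions 5–6 → each gets rank 5.

3, 3, 8, 5, 2, 7, 5, 1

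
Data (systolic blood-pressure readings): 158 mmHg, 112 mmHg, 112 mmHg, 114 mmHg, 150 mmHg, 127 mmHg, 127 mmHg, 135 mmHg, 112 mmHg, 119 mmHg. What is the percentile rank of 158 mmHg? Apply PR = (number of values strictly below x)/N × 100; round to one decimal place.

90.0

N = 10.
Strictly below 158: 9. Equal to 158: 1.
PR = 9/10 × 100 = 90.0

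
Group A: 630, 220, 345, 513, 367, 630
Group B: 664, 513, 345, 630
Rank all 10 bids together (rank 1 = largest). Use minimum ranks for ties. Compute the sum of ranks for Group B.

16

Sorted (descending): 664, 630, 630, 630, 513, 513, 367, 345, 345, 220
The 3 values of 630 occupy positions 2–4 → each gets rank 2.
The 2 values of 513 occupy positions 5–6 → each gets rank 5.
The 2 values of 345 occupy positions 8–9 → each gets rank 8.
Group B values → pooled ranks: 664→1, 513→5, 345→8, 630→2
Rank sum = 1 + 5 + 8 + 2 = 16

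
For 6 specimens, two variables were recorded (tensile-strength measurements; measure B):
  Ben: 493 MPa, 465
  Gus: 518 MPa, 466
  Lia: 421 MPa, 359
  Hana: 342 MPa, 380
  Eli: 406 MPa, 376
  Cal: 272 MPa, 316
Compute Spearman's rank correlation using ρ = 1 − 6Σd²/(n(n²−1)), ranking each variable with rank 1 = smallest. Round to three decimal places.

0.771

Ranks of variable 1: 5, 6, 4, 2, 3, 1
Ranks of variable 2: 5, 6, 2, 4, 3, 1
d = r₁ − r₂: 0, 0, 2, -2, 0, 0
d²: 0, 0, 4, 4, 0, 0; Σd² = 8
ρ = 1 − 6·8/(6·35) = 1 − 48/210 = 0.771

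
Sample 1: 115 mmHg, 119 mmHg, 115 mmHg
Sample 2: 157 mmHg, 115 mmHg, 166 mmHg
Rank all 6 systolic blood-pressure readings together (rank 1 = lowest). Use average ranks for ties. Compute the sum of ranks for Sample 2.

13

Sorted (ascending): 115, 115, 115, 119, 157, 166
The 3 values of 115 occupy positions 1–3 → average rank 2.
Sample 2 values → pooled ranks: 157→5, 115→2, 166→6
Rank sum = 5 + 2 + 6 = 13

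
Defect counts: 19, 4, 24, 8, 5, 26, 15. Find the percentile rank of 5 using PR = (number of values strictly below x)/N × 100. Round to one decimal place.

14.3

N = 7.
Strictly below 5: 1. Equal to 5: 1.
PR = 1/7 × 100 = 14.3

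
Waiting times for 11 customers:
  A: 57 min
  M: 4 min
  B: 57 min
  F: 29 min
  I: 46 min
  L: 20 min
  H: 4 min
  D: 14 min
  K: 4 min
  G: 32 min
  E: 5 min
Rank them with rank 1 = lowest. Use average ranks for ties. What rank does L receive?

Sorted (ascending): 4, 4, 4, 5, 14, 20, 29, 32, 46, 57, 57
The 3 values of 4 occupy positions 1–3 → average rank 2.
The 2 values of 57 occupy positions 10–11 → average rank (10+11)/2 = 10.5.
L has value 20 min → rank 6.

6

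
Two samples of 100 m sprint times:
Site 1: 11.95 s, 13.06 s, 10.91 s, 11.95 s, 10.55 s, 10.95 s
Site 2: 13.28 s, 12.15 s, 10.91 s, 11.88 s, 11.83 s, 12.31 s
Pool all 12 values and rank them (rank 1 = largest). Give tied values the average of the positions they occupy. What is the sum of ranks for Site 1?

Sorted (descending): 13.28, 13.06, 12.31, 12.15, 11.95, 11.95, 11.88, 11.83, 10.95, 10.91, 10.91, 10.55
The 2 values of 11.95 occupy positions 5–6 → average rank (5+6)/2 = 5.5.
The 2 values of 10.91 occupy positions 10–11 → average rank (10+11)/2 = 10.5.
Site 1 values → pooled ranks: 11.95→5.5, 13.06→2, 10.91→10.5, 11.95→5.5, 10.55→12, 10.95→9
Rank sum = 5.5 + 2 + 10.5 + 5.5 + 12 + 9 = 44.5

44.5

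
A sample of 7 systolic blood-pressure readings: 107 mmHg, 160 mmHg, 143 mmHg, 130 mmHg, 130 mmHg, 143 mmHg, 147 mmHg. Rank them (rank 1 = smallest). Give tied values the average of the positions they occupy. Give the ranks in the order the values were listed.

Sorted (ascending): 107, 130, 130, 143, 143, 147, 160
The 2 values of 130 occupy positions 2–3 → average rank (2+3)/2 = 2.5.
The 2 values of 143 occupy positions 4–5 → average rank (4+5)/2 = 4.5.

1, 7, 4.5, 2.5, 2.5, 4.5, 6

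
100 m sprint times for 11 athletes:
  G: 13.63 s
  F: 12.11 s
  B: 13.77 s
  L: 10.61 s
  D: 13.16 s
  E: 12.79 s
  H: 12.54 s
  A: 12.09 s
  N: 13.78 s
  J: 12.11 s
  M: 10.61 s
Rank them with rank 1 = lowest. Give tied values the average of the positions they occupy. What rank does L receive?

Sorted (ascending): 10.61, 10.61, 12.09, 12.11, 12.11, 12.54, 12.79, 13.16, 13.63, 13.77, 13.78
The 2 values of 10.61 occupy positions 1–2 → average rank (1+2)/2 = 1.5.
The 2 values of 12.11 occupy positions 4–5 → average rank (4+5)/2 = 4.5.
L has value 10.61 s → rank 1.5.

1.5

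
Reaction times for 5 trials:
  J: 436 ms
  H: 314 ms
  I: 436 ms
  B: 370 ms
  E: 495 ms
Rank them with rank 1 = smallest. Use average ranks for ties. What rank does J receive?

Sorted (ascending): 314, 370, 436, 436, 495
The 2 values of 436 occupy positions 3–4 → average rank (3+4)/2 = 3.5.
J has value 436 ms → rank 3.5.

3.5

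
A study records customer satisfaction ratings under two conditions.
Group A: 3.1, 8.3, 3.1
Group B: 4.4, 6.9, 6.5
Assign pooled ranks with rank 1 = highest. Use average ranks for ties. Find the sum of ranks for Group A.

12

Sorted (descending): 8.3, 6.9, 6.5, 4.4, 3.1, 3.1
The 2 values of 3.1 occupy positions 5–6 → average rank (5+6)/2 = 5.5.
Group A values → pooled ranks: 3.1→5.5, 8.3→1, 3.1→5.5
Rank sum = 5.5 + 1 + 5.5 = 12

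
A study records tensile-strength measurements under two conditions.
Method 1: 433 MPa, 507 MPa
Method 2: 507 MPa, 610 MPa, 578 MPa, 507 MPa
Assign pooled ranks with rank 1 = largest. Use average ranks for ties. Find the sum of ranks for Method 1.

Sorted (descending): 610, 578, 507, 507, 507, 433
The 3 values of 507 occupy positions 3–5 → average rank 4.
Method 1 values → pooled ranks: 433→6, 507→4
Rank sum = 6 + 4 = 10

10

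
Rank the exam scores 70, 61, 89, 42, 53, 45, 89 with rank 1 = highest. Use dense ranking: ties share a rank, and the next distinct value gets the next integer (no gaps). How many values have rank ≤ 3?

Sorted (descending): 89, 89, 70, 61, 53, 45, 42
The 2 values of 89 share dense rank 1.
Remaining distinct values take the next consecutive integers.
Ranks ≤ 3: {1, 1, 2, 3} → 4 values.

4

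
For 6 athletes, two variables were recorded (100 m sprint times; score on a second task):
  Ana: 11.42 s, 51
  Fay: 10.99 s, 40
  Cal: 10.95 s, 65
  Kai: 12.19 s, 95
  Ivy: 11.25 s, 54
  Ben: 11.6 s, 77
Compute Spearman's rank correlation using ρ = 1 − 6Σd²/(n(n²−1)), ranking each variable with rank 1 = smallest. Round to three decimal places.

0.600

Ranks of variable 1: 4, 2, 1, 6, 3, 5
Ranks of variable 2: 2, 1, 4, 6, 3, 5
d = r₁ − r₂: 2, 1, -3, 0, 0, 0
d²: 4, 1, 9, 0, 0, 0; Σd² = 14
ρ = 1 − 6·14/(6·35) = 1 − 84/210 = 0.600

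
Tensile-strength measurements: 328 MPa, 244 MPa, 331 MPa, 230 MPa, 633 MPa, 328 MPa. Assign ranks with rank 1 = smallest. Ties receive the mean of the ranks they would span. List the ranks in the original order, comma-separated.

3.5, 2, 5, 1, 6, 3.5

Sorted (ascending): 230, 244, 328, 328, 331, 633
The 2 values of 328 occupy positions 3–4 → average rank (3+4)/2 = 3.5.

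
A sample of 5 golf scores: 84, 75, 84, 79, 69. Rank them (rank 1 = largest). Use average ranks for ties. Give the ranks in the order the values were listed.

1.5, 4, 1.5, 3, 5

Sorted (descending): 84, 84, 79, 75, 69
The 2 values of 84 occupy positions 1–2 → average rank (1+2)/2 = 1.5.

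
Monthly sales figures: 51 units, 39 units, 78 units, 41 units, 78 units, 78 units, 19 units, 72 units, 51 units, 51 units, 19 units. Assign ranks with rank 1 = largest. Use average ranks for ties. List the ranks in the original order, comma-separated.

6, 9, 2, 8, 2, 2, 10.5, 4, 6, 6, 10.5

Sorted (descending): 78, 78, 78, 72, 51, 51, 51, 41, 39, 19, 19
The 3 values of 78 occupy positions 1–3 → average rank 2.
The 3 values of 51 occupy positions 5–7 → average rank 6.
The 2 values of 19 occupy positions 10–11 → average rank (10+11)/2 = 10.5.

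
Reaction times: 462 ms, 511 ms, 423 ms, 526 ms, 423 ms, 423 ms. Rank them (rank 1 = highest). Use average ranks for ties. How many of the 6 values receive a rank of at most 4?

3

Sorted (descending): 526, 511, 462, 423, 423, 423
The 3 values of 423 occupy positions 4–6 → average rank 5.
Ranks ≤ 4: {1, 2, 3} → 3 values.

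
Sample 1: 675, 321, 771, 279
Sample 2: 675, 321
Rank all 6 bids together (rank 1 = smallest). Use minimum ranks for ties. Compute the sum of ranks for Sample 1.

Sorted (ascending): 279, 321, 321, 675, 675, 771
The 2 values of 321 occupy positions 2–3 → each gets rank 2.
The 2 values of 675 occupy positions 4–5 → each gets rank 4.
Sample 1 values → pooled ranks: 675→4, 321→2, 771→6, 279→1
Rank sum = 4 + 2 + 6 + 1 = 13

13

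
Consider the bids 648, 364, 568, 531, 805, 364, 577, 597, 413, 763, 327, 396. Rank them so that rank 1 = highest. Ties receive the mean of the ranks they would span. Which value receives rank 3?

648

Sorted (descending): 805, 763, 648, 597, 577, 568, 531, 413, 396, 364, 364, 327
The 2 values of 364 occupy positions 10–11 → average rank (10+11)/2 = 10.5.
Rank 3 → value 648.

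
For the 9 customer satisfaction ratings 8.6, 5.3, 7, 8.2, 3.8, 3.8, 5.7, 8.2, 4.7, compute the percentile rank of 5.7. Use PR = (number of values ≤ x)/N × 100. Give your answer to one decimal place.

55.6

N = 9.
Strictly below 5.7: 4. Equal to 5.7: 1.
PR = 5/9 × 100 = 55.6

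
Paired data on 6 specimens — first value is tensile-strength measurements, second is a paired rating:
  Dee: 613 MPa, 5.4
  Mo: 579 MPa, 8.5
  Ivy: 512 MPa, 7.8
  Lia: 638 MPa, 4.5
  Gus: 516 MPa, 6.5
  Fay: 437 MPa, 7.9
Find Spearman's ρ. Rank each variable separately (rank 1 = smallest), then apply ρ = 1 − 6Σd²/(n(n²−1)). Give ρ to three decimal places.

Ranks of variable 1: 5, 4, 2, 6, 3, 1
Ranks of variable 2: 2, 6, 4, 1, 3, 5
d = r₁ − r₂: 3, -2, -2, 5, 0, -4
d²: 9, 4, 4, 25, 0, 16; Σd² = 58
ρ = 1 − 6·58/(6·35) = 1 − 348/210 = -0.657

-0.657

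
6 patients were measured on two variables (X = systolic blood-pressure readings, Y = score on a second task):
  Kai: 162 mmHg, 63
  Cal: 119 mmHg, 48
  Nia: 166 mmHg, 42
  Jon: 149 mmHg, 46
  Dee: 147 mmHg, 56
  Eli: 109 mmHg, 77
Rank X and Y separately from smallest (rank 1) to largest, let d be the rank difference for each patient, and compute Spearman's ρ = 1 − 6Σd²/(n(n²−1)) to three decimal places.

Ranks of variable 1: 5, 2, 6, 4, 3, 1
Ranks of variable 2: 5, 3, 1, 2, 4, 6
d = r₁ − r₂: 0, -1, 5, 2, -1, -5
d²: 0, 1, 25, 4, 1, 25; Σd² = 56
ρ = 1 − 6·56/(6·35) = 1 − 336/210 = -0.600

-0.600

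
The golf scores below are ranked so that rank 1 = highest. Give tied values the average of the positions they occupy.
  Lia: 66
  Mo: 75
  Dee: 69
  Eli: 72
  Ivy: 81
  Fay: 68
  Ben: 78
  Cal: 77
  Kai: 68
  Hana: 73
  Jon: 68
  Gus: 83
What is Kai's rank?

Sorted (descending): 83, 81, 78, 77, 75, 73, 72, 69, 68, 68, 68, 66
The 3 values of 68 occupy positions 9–11 → average rank 10.
Kai has value 68 → rank 10.

10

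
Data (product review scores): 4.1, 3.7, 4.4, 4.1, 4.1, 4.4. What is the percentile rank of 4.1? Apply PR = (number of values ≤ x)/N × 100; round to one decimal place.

N = 6.
Strictly below 4.1: 1. Equal to 4.1: 3.
PR = 4/6 × 100 = 66.7

66.7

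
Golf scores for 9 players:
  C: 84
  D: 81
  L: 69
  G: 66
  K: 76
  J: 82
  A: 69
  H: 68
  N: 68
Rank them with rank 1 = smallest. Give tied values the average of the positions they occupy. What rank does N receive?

Sorted (ascending): 66, 68, 68, 69, 69, 76, 81, 82, 84
The 2 values of 68 occupy positions 2–3 → average rank (2+3)/2 = 2.5.
The 2 values of 69 occupy positions 4–5 → average rank (4+5)/2 = 4.5.
N has value 68 → rank 2.5.

2.5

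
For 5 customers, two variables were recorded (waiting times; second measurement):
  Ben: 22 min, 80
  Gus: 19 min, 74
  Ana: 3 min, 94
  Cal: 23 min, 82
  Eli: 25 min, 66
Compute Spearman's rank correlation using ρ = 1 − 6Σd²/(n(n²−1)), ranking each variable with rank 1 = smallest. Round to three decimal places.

-0.600

Ranks of variable 1: 3, 2, 1, 4, 5
Ranks of variable 2: 3, 2, 5, 4, 1
d = r₁ − r₂: 0, 0, -4, 0, 4
d²: 0, 0, 16, 0, 16; Σd² = 32
ρ = 1 − 6·32/(5·24) = 1 − 192/120 = -0.600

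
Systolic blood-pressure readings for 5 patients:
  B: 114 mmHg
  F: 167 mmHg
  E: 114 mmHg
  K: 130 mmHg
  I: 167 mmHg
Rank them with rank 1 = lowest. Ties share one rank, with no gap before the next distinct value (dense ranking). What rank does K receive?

2

Sorted (ascending): 114, 114, 130, 167, 167
The 2 values of 114 share dense rank 1.
The 2 values of 167 share dense rank 3.
Remaining distinct values take the next consecutive integers.
K has value 130 mmHg → rank 2.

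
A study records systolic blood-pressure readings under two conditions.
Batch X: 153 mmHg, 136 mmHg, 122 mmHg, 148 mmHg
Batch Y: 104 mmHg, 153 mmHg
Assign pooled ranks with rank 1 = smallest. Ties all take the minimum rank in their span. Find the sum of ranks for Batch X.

14

Sorted (ascending): 104, 122, 136, 148, 153, 153
The 2 values of 153 occupy positions 5–6 → each gets rank 5.
Batch X values → pooled ranks: 153→5, 136→3, 122→2, 148→4
Rank sum = 5 + 3 + 2 + 4 = 14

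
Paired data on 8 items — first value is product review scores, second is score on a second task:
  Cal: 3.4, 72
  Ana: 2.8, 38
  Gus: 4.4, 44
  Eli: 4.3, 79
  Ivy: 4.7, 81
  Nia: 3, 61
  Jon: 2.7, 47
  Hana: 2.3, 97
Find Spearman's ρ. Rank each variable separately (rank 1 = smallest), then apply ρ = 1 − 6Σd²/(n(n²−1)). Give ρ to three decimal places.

0.048

Ranks of variable 1: 5, 3, 7, 6, 8, 4, 2, 1
Ranks of variable 2: 5, 1, 2, 6, 7, 4, 3, 8
d = r₁ − r₂: 0, 2, 5, 0, 1, 0, -1, -7
d²: 0, 4, 25, 0, 1, 0, 1, 49; Σd² = 80
ρ = 1 − 6·80/(8·63) = 1 − 480/504 = 0.048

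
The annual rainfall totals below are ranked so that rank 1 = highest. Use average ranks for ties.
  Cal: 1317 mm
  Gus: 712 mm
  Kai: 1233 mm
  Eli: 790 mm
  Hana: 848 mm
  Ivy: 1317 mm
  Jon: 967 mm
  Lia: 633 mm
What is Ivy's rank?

1.5

Sorted (descending): 1317, 1317, 1233, 967, 848, 790, 712, 633
The 2 values of 1317 occupy positions 1–2 → average rank (1+2)/2 = 1.5.
Ivy has value 1317 mm → rank 1.5.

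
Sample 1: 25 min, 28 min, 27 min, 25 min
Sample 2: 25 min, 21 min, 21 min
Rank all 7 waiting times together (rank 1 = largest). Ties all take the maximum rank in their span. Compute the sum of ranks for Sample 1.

Sorted (descending): 28, 27, 25, 25, 25, 21, 21
The 3 values of 25 occupy positions 3–5 → each gets rank 5.
The 2 values of 21 occupy positions 6–7 → each gets rank 7.
Sample 1 values → pooled ranks: 25→5, 28→1, 27→2, 25→5
Rank sum = 5 + 1 + 2 + 5 = 13

13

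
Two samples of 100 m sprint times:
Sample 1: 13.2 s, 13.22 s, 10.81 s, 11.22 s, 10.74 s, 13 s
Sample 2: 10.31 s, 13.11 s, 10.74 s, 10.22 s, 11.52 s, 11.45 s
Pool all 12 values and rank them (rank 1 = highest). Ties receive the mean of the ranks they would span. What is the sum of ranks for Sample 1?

31.5

Sorted (descending): 13.22, 13.2, 13.11, 13, 11.52, 11.45, 11.22, 10.81, 10.74, 10.74, 10.31, 10.22
The 2 values of 10.74 occupy positions 9–10 → average rank (9+10)/2 = 9.5.
Sample 1 values → pooled ranks: 13.2→2, 13.22→1, 10.81→8, 11.22→7, 10.74→9.5, 13→4
Rank sum = 2 + 1 + 8 + 7 + 9.5 + 4 = 31.5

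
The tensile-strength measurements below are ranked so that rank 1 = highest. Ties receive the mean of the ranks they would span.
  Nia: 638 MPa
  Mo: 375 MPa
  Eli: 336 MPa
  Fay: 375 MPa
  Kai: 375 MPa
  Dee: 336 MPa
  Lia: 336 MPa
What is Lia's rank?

6

Sorted (descending): 638, 375, 375, 375, 336, 336, 336
The 3 values of 375 occupy positions 2–4 → average rank 3.
The 3 values of 336 occupy positions 5–7 → average rank 6.
Lia has value 336 MPa → rank 6.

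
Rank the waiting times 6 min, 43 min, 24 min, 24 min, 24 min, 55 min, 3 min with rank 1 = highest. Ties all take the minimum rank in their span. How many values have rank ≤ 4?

5

Sorted (descending): 55, 43, 24, 24, 24, 6, 3
The 3 values of 24 occupy positions 3–5 → each gets rank 3.
Ranks ≤ 4: {1, 2, 3, 3, 3} → 5 values.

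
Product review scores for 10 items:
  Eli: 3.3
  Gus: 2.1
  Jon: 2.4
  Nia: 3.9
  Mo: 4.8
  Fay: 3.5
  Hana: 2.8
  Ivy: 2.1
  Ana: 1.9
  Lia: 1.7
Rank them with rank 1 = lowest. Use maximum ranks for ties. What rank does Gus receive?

Sorted (ascending): 1.7, 1.9, 2.1, 2.1, 2.4, 2.8, 3.3, 3.5, 3.9, 4.8
The 2 values of 2.1 occupy positions 3–4 → each gets rank 4.
Gus has value 2.1 → rank 4.

4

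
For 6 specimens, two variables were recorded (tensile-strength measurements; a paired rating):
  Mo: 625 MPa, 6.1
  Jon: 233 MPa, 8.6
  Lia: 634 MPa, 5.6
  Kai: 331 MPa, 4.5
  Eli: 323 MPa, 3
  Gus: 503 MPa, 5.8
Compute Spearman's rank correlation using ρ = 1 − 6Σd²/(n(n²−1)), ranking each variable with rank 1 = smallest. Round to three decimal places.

-0.029

Ranks of variable 1: 5, 1, 6, 3, 2, 4
Ranks of variable 2: 5, 6, 3, 2, 1, 4
d = r₁ − r₂: 0, -5, 3, 1, 1, 0
d²: 0, 25, 9, 1, 1, 0; Σd² = 36
ρ = 1 − 6·36/(6·35) = 1 − 216/210 = -0.029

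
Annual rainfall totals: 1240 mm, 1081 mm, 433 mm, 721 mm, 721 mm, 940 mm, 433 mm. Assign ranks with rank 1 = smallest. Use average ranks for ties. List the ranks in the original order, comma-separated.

Sorted (ascending): 433, 433, 721, 721, 940, 1081, 1240
The 2 values of 433 occupy positions 1–2 → average rank (1+2)/2 = 1.5.
The 2 values of 721 occupy positions 3–4 → average rank (3+4)/2 = 3.5.

7, 6, 1.5, 3.5, 3.5, 5, 1.5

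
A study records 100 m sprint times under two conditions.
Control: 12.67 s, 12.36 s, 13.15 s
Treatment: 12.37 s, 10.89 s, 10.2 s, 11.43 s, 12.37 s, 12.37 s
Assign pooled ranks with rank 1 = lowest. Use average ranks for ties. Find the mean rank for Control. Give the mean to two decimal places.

7.00

Sorted (ascending): 10.2, 10.89, 11.43, 12.36, 12.37, 12.37, 12.37, 12.67, 13.15
The 3 values of 12.37 occupy positions 5–7 → average rank 6.
Control values → pooled ranks: 12.67→8, 12.36→4, 13.15→9
Mean rank = (8 + 4 + 9) / 3 = 7.00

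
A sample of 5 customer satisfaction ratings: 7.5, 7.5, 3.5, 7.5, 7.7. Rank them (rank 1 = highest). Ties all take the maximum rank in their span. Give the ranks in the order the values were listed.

4, 4, 5, 4, 1

Sorted (descending): 7.7, 7.5, 7.5, 7.5, 3.5
The 3 values of 7.5 occupy positions 2–4 → each gets rank 4.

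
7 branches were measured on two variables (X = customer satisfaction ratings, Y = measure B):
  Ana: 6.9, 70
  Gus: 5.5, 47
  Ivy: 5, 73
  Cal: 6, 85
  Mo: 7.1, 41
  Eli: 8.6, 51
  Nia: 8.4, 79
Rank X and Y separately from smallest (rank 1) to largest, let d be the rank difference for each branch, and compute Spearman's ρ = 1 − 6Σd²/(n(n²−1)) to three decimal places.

Ranks of variable 1: 4, 2, 1, 3, 5, 7, 6
Ranks of variable 2: 4, 2, 5, 7, 1, 3, 6
d = r₁ − r₂: 0, 0, -4, -4, 4, 4, 0
d²: 0, 0, 16, 16, 16, 16, 0; Σd² = 64
ρ = 1 − 6·64/(7·48) = 1 − 384/336 = -0.143

-0.143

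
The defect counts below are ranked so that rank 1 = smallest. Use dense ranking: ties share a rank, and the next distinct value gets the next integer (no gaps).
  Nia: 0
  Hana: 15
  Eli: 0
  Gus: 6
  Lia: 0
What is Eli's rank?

1

Sorted (ascending): 0, 0, 0, 6, 15
The 3 values of 0 share dense rank 1.
Remaining distinct values take the next consecutive integers.
Eli has value 0 → rank 1.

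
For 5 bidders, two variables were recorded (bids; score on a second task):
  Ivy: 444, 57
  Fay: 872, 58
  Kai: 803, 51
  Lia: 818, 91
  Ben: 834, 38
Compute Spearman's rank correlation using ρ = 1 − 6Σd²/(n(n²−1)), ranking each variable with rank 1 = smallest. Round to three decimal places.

Ranks of variable 1: 1, 5, 2, 3, 4
Ranks of variable 2: 3, 4, 2, 5, 1
d = r₁ − r₂: -2, 1, 0, -2, 3
d²: 4, 1, 0, 4, 9; Σd² = 18
ρ = 1 − 6·18/(5·24) = 1 − 108/120 = 0.100

0.100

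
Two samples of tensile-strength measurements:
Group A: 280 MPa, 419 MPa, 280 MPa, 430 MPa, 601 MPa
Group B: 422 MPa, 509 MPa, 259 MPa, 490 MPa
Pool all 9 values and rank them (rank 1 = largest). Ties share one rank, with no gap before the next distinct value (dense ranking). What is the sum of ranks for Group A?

Sorted (descending): 601, 509, 490, 430, 422, 419, 280, 280, 259
The 2 values of 280 share dense rank 7.
Remaining distinct values take the next consecutive integers.
Group A values → pooled ranks: 280→7, 419→6, 280→7, 430→4, 601→1
Rank sum = 7 + 6 + 7 + 4 + 1 = 25

25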